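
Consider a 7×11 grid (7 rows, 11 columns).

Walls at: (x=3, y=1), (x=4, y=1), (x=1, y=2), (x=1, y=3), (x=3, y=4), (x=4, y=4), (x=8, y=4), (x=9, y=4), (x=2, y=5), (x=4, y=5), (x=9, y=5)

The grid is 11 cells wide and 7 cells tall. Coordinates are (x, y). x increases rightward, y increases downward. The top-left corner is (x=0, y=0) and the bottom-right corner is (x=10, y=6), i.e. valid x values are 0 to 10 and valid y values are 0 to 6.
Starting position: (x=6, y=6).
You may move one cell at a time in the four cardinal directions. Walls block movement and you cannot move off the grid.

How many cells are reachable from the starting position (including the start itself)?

Answer: Reachable cells: 66

Derivation:
BFS flood-fill from (x=6, y=6):
  Distance 0: (x=6, y=6)
  Distance 1: (x=6, y=5), (x=5, y=6), (x=7, y=6)
  Distance 2: (x=6, y=4), (x=5, y=5), (x=7, y=5), (x=4, y=6), (x=8, y=6)
  Distance 3: (x=6, y=3), (x=5, y=4), (x=7, y=4), (x=8, y=5), (x=3, y=6), (x=9, y=6)
  Distance 4: (x=6, y=2), (x=5, y=3), (x=7, y=3), (x=3, y=5), (x=2, y=6), (x=10, y=6)
  Distance 5: (x=6, y=1), (x=5, y=2), (x=7, y=2), (x=4, y=3), (x=8, y=3), (x=10, y=5), (x=1, y=6)
  Distance 6: (x=6, y=0), (x=5, y=1), (x=7, y=1), (x=4, y=2), (x=8, y=2), (x=3, y=3), (x=9, y=3), (x=10, y=4), (x=1, y=5), (x=0, y=6)
  Distance 7: (x=5, y=0), (x=7, y=0), (x=8, y=1), (x=3, y=2), (x=9, y=2), (x=2, y=3), (x=10, y=3), (x=1, y=4), (x=0, y=5)
  Distance 8: (x=4, y=0), (x=8, y=0), (x=9, y=1), (x=2, y=2), (x=10, y=2), (x=0, y=4), (x=2, y=4)
  Distance 9: (x=3, y=0), (x=9, y=0), (x=2, y=1), (x=10, y=1), (x=0, y=3)
  Distance 10: (x=2, y=0), (x=10, y=0), (x=1, y=1), (x=0, y=2)
  Distance 11: (x=1, y=0), (x=0, y=1)
  Distance 12: (x=0, y=0)
Total reachable: 66 (grid has 66 open cells total)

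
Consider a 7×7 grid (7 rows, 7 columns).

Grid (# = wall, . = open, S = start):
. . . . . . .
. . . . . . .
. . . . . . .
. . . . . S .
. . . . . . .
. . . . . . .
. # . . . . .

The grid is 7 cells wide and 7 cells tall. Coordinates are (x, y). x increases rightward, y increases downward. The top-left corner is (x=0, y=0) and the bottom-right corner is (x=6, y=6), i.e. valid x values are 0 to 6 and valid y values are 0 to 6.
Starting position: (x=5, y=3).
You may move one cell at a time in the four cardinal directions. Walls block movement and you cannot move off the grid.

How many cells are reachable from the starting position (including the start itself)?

Answer: Reachable cells: 48

Derivation:
BFS flood-fill from (x=5, y=3):
  Distance 0: (x=5, y=3)
  Distance 1: (x=5, y=2), (x=4, y=3), (x=6, y=3), (x=5, y=4)
  Distance 2: (x=5, y=1), (x=4, y=2), (x=6, y=2), (x=3, y=3), (x=4, y=4), (x=6, y=4), (x=5, y=5)
  Distance 3: (x=5, y=0), (x=4, y=1), (x=6, y=1), (x=3, y=2), (x=2, y=3), (x=3, y=4), (x=4, y=5), (x=6, y=5), (x=5, y=6)
  Distance 4: (x=4, y=0), (x=6, y=0), (x=3, y=1), (x=2, y=2), (x=1, y=3), (x=2, y=4), (x=3, y=5), (x=4, y=6), (x=6, y=6)
  Distance 5: (x=3, y=0), (x=2, y=1), (x=1, y=2), (x=0, y=3), (x=1, y=4), (x=2, y=5), (x=3, y=6)
  Distance 6: (x=2, y=0), (x=1, y=1), (x=0, y=2), (x=0, y=4), (x=1, y=5), (x=2, y=6)
  Distance 7: (x=1, y=0), (x=0, y=1), (x=0, y=5)
  Distance 8: (x=0, y=0), (x=0, y=6)
Total reachable: 48 (grid has 48 open cells total)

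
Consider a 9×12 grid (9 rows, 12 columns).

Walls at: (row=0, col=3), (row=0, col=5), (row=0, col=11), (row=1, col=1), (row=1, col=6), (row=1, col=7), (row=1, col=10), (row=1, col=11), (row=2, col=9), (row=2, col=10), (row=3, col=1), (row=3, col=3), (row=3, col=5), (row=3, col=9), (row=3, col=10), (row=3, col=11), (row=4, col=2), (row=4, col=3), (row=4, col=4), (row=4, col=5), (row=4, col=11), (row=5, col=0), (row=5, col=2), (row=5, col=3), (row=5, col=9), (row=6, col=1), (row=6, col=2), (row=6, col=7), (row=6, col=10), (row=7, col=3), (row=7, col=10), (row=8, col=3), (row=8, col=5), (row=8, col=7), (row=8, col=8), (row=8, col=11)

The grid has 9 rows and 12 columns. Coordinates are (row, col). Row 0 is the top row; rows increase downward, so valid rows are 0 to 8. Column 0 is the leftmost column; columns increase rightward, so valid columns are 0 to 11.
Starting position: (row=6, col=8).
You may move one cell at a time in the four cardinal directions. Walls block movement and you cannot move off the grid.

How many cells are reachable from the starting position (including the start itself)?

BFS flood-fill from (row=6, col=8):
  Distance 0: (row=6, col=8)
  Distance 1: (row=5, col=8), (row=6, col=9), (row=7, col=8)
  Distance 2: (row=4, col=8), (row=5, col=7), (row=7, col=7), (row=7, col=9)
  Distance 3: (row=3, col=8), (row=4, col=7), (row=4, col=9), (row=5, col=6), (row=7, col=6), (row=8, col=9)
  Distance 4: (row=2, col=8), (row=3, col=7), (row=4, col=6), (row=4, col=10), (row=5, col=5), (row=6, col=6), (row=7, col=5), (row=8, col=6), (row=8, col=10)
  Distance 5: (row=1, col=8), (row=2, col=7), (row=3, col=6), (row=5, col=4), (row=5, col=10), (row=6, col=5), (row=7, col=4)
  Distance 6: (row=0, col=8), (row=1, col=9), (row=2, col=6), (row=5, col=11), (row=6, col=4), (row=8, col=4)
  Distance 7: (row=0, col=7), (row=0, col=9), (row=2, col=5), (row=6, col=3), (row=6, col=11)
  Distance 8: (row=0, col=6), (row=0, col=10), (row=1, col=5), (row=2, col=4), (row=7, col=11)
  Distance 9: (row=1, col=4), (row=2, col=3), (row=3, col=4)
  Distance 10: (row=0, col=4), (row=1, col=3), (row=2, col=2)
  Distance 11: (row=1, col=2), (row=2, col=1), (row=3, col=2)
  Distance 12: (row=0, col=2), (row=2, col=0)
  Distance 13: (row=0, col=1), (row=1, col=0), (row=3, col=0)
  Distance 14: (row=0, col=0), (row=4, col=0)
  Distance 15: (row=4, col=1)
  Distance 16: (row=5, col=1)
Total reachable: 64 (grid has 72 open cells total)

Answer: Reachable cells: 64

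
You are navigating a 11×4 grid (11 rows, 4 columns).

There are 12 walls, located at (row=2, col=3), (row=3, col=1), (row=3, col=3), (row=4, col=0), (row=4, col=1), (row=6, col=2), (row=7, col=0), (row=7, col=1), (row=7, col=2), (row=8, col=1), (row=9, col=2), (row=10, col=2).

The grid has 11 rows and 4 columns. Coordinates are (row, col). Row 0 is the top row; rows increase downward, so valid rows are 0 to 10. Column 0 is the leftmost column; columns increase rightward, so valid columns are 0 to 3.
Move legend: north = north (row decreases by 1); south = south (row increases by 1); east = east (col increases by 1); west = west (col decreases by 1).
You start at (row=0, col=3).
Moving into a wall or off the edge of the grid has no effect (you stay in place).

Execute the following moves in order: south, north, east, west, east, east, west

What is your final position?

Answer: Final position: (row=0, col=2)

Derivation:
Start: (row=0, col=3)
  south (south): (row=0, col=3) -> (row=1, col=3)
  north (north): (row=1, col=3) -> (row=0, col=3)
  east (east): blocked, stay at (row=0, col=3)
  west (west): (row=0, col=3) -> (row=0, col=2)
  east (east): (row=0, col=2) -> (row=0, col=3)
  east (east): blocked, stay at (row=0, col=3)
  west (west): (row=0, col=3) -> (row=0, col=2)
Final: (row=0, col=2)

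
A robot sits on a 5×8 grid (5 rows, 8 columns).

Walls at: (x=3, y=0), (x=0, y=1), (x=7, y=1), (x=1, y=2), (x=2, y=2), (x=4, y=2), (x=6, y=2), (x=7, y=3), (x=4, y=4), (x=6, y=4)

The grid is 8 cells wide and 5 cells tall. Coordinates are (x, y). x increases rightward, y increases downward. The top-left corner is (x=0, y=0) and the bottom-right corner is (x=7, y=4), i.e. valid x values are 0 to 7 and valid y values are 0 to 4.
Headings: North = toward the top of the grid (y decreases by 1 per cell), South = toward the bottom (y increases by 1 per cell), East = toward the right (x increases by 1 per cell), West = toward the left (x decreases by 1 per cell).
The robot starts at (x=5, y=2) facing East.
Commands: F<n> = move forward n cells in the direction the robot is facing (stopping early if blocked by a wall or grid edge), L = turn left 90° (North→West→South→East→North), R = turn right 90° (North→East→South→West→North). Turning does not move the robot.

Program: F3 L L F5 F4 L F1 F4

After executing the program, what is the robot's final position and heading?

Start: (x=5, y=2), facing East
  F3: move forward 0/3 (blocked), now at (x=5, y=2)
  L: turn left, now facing North
  L: turn left, now facing West
  F5: move forward 0/5 (blocked), now at (x=5, y=2)
  F4: move forward 0/4 (blocked), now at (x=5, y=2)
  L: turn left, now facing South
  F1: move forward 1, now at (x=5, y=3)
  F4: move forward 1/4 (blocked), now at (x=5, y=4)
Final: (x=5, y=4), facing South

Answer: Final position: (x=5, y=4), facing South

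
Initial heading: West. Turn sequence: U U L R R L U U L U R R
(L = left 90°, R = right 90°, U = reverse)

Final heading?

Answer: Final heading: South

Derivation:
Start: West
  U (U-turn (180°)) -> East
  U (U-turn (180°)) -> West
  L (left (90° counter-clockwise)) -> South
  R (right (90° clockwise)) -> West
  R (right (90° clockwise)) -> North
  L (left (90° counter-clockwise)) -> West
  U (U-turn (180°)) -> East
  U (U-turn (180°)) -> West
  L (left (90° counter-clockwise)) -> South
  U (U-turn (180°)) -> North
  R (right (90° clockwise)) -> East
  R (right (90° clockwise)) -> South
Final: South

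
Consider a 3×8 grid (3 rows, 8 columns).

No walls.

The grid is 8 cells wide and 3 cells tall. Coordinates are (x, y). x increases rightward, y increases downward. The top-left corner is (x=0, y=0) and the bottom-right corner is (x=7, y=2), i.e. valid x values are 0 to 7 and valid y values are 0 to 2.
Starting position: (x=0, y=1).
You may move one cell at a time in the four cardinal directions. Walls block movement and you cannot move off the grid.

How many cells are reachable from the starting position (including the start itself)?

BFS flood-fill from (x=0, y=1):
  Distance 0: (x=0, y=1)
  Distance 1: (x=0, y=0), (x=1, y=1), (x=0, y=2)
  Distance 2: (x=1, y=0), (x=2, y=1), (x=1, y=2)
  Distance 3: (x=2, y=0), (x=3, y=1), (x=2, y=2)
  Distance 4: (x=3, y=0), (x=4, y=1), (x=3, y=2)
  Distance 5: (x=4, y=0), (x=5, y=1), (x=4, y=2)
  Distance 6: (x=5, y=0), (x=6, y=1), (x=5, y=2)
  Distance 7: (x=6, y=0), (x=7, y=1), (x=6, y=2)
  Distance 8: (x=7, y=0), (x=7, y=2)
Total reachable: 24 (grid has 24 open cells total)

Answer: Reachable cells: 24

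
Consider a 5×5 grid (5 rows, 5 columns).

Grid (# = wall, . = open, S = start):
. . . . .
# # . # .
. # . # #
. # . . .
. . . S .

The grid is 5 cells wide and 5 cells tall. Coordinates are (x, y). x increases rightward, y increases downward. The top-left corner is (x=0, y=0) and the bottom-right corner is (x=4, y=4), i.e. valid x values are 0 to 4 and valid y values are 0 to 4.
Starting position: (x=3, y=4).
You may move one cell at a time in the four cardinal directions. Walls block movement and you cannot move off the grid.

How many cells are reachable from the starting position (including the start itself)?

BFS flood-fill from (x=3, y=4):
  Distance 0: (x=3, y=4)
  Distance 1: (x=3, y=3), (x=2, y=4), (x=4, y=4)
  Distance 2: (x=2, y=3), (x=4, y=3), (x=1, y=4)
  Distance 3: (x=2, y=2), (x=0, y=4)
  Distance 4: (x=2, y=1), (x=0, y=3)
  Distance 5: (x=2, y=0), (x=0, y=2)
  Distance 6: (x=1, y=0), (x=3, y=0)
  Distance 7: (x=0, y=0), (x=4, y=0)
  Distance 8: (x=4, y=1)
Total reachable: 18 (grid has 18 open cells total)

Answer: Reachable cells: 18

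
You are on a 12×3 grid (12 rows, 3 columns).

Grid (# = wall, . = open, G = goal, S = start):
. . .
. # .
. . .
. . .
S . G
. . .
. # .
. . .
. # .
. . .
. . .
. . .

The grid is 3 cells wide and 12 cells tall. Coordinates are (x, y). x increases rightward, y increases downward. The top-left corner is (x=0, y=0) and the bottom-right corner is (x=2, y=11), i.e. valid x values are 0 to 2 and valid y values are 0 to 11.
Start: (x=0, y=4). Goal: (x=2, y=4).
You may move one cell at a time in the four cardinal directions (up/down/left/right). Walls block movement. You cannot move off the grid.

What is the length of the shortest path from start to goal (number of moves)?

BFS from (x=0, y=4) until reaching (x=2, y=4):
  Distance 0: (x=0, y=4)
  Distance 1: (x=0, y=3), (x=1, y=4), (x=0, y=5)
  Distance 2: (x=0, y=2), (x=1, y=3), (x=2, y=4), (x=1, y=5), (x=0, y=6)  <- goal reached here
One shortest path (2 moves): (x=0, y=4) -> (x=1, y=4) -> (x=2, y=4)

Answer: Shortest path length: 2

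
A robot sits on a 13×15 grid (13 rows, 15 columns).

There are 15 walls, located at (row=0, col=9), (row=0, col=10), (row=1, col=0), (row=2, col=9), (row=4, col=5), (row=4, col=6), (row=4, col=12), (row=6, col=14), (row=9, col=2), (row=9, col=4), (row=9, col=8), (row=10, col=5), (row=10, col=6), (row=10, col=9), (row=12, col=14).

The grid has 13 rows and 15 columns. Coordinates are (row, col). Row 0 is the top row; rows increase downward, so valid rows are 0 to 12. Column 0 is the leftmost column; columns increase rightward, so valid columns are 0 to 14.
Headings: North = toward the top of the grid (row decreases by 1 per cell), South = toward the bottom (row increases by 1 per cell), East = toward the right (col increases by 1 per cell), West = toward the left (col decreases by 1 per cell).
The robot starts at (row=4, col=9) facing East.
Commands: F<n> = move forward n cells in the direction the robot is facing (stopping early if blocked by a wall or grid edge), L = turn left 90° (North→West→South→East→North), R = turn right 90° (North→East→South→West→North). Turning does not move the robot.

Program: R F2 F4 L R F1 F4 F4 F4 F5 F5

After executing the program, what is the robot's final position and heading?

Answer: Final position: (row=9, col=9), facing South

Derivation:
Start: (row=4, col=9), facing East
  R: turn right, now facing South
  F2: move forward 2, now at (row=6, col=9)
  F4: move forward 3/4 (blocked), now at (row=9, col=9)
  L: turn left, now facing East
  R: turn right, now facing South
  F1: move forward 0/1 (blocked), now at (row=9, col=9)
  [×3]F4: move forward 0/4 (blocked), now at (row=9, col=9)
  F5: move forward 0/5 (blocked), now at (row=9, col=9)
  F5: move forward 0/5 (blocked), now at (row=9, col=9)
Final: (row=9, col=9), facing South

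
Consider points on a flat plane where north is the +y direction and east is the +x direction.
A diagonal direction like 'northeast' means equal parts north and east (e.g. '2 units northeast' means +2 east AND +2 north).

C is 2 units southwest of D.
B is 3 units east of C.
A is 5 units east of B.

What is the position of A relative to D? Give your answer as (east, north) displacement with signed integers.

Place D at the origin (east=0, north=0).
  C is 2 units southwest of D: delta (east=-2, north=-2); C at (east=-2, north=-2).
  B is 3 units east of C: delta (east=+3, north=+0); B at (east=1, north=-2).
  A is 5 units east of B: delta (east=+5, north=+0); A at (east=6, north=-2).
Therefore A relative to D: (east=6, north=-2).

Answer: A is at (east=6, north=-2) relative to D.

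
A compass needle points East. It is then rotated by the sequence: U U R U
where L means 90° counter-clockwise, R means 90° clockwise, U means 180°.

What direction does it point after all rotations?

Answer: Final heading: North

Derivation:
Start: East
  U (U-turn (180°)) -> West
  U (U-turn (180°)) -> East
  R (right (90° clockwise)) -> South
  U (U-turn (180°)) -> North
Final: North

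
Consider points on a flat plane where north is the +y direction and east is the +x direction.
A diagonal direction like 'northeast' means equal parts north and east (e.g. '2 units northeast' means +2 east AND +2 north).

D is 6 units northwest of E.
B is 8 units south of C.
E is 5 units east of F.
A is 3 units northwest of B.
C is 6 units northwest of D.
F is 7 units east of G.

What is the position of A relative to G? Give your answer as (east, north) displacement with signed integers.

Place G at the origin (east=0, north=0).
  F is 7 units east of G: delta (east=+7, north=+0); F at (east=7, north=0).
  E is 5 units east of F: delta (east=+5, north=+0); E at (east=12, north=0).
  D is 6 units northwest of E: delta (east=-6, north=+6); D at (east=6, north=6).
  C is 6 units northwest of D: delta (east=-6, north=+6); C at (east=0, north=12).
  B is 8 units south of C: delta (east=+0, north=-8); B at (east=0, north=4).
  A is 3 units northwest of B: delta (east=-3, north=+3); A at (east=-3, north=7).
Therefore A relative to G: (east=-3, north=7).

Answer: A is at (east=-3, north=7) relative to G.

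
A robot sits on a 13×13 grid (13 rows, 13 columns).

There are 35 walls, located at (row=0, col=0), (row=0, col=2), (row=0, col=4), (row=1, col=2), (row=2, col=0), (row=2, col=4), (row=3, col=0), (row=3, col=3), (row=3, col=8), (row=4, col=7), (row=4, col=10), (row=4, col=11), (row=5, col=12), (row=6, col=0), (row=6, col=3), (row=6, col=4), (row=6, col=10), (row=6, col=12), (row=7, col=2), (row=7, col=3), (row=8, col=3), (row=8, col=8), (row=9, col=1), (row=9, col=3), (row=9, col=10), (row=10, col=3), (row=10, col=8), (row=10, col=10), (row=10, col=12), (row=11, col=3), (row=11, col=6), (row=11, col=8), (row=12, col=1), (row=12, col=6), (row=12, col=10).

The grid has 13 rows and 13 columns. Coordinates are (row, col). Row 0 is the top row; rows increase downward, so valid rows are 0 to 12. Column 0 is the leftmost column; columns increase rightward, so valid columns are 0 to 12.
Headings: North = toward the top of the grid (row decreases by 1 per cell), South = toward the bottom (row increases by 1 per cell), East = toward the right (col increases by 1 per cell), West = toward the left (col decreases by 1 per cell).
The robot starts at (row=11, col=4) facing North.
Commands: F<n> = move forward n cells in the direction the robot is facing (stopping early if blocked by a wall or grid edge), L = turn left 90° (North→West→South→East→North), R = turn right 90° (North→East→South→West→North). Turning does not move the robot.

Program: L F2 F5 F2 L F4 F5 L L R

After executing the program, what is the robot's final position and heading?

Answer: Final position: (row=12, col=4), facing East

Derivation:
Start: (row=11, col=4), facing North
  L: turn left, now facing West
  F2: move forward 0/2 (blocked), now at (row=11, col=4)
  F5: move forward 0/5 (blocked), now at (row=11, col=4)
  F2: move forward 0/2 (blocked), now at (row=11, col=4)
  L: turn left, now facing South
  F4: move forward 1/4 (blocked), now at (row=12, col=4)
  F5: move forward 0/5 (blocked), now at (row=12, col=4)
  L: turn left, now facing East
  L: turn left, now facing North
  R: turn right, now facing East
Final: (row=12, col=4), facing East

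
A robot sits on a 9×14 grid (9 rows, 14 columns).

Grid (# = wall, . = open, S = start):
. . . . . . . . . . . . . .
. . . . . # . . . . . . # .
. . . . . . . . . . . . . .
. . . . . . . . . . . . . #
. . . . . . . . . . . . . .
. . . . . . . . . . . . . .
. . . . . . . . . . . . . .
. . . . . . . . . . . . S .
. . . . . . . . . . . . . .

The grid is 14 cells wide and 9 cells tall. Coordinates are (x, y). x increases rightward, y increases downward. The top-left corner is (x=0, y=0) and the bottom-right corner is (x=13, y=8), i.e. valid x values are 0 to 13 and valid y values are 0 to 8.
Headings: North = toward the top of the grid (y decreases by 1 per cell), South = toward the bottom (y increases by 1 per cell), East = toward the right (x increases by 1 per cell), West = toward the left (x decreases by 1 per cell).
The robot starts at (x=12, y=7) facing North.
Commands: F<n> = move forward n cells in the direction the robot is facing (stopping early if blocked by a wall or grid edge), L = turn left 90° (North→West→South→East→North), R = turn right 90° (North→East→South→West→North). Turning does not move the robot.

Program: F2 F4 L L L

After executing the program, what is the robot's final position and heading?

Start: (x=12, y=7), facing North
  F2: move forward 2, now at (x=12, y=5)
  F4: move forward 3/4 (blocked), now at (x=12, y=2)
  L: turn left, now facing West
  L: turn left, now facing South
  L: turn left, now facing East
Final: (x=12, y=2), facing East

Answer: Final position: (x=12, y=2), facing East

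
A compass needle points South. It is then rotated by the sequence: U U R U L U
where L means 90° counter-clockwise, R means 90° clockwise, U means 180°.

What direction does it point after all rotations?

Start: South
  U (U-turn (180°)) -> North
  U (U-turn (180°)) -> South
  R (right (90° clockwise)) -> West
  U (U-turn (180°)) -> East
  L (left (90° counter-clockwise)) -> North
  U (U-turn (180°)) -> South
Final: South

Answer: Final heading: South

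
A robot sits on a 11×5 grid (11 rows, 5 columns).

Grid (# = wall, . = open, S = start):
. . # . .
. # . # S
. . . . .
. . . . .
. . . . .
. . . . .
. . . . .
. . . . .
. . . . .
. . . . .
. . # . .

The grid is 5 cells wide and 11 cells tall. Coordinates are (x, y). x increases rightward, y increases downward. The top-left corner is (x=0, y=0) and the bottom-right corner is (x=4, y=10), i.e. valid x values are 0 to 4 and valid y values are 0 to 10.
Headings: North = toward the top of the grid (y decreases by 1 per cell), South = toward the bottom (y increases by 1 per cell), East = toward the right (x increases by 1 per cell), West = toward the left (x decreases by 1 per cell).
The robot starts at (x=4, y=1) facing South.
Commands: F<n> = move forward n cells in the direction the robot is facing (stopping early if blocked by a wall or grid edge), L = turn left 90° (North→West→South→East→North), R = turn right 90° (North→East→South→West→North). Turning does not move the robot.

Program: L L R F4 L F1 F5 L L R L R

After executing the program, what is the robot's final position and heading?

Start: (x=4, y=1), facing South
  L: turn left, now facing East
  L: turn left, now facing North
  R: turn right, now facing East
  F4: move forward 0/4 (blocked), now at (x=4, y=1)
  L: turn left, now facing North
  F1: move forward 1, now at (x=4, y=0)
  F5: move forward 0/5 (blocked), now at (x=4, y=0)
  L: turn left, now facing West
  L: turn left, now facing South
  R: turn right, now facing West
  L: turn left, now facing South
  R: turn right, now facing West
Final: (x=4, y=0), facing West

Answer: Final position: (x=4, y=0), facing West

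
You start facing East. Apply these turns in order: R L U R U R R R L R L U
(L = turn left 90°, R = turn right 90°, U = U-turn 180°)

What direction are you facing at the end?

Start: East
  R (right (90° clockwise)) -> South
  L (left (90° counter-clockwise)) -> East
  U (U-turn (180°)) -> West
  R (right (90° clockwise)) -> North
  U (U-turn (180°)) -> South
  R (right (90° clockwise)) -> West
  R (right (90° clockwise)) -> North
  R (right (90° clockwise)) -> East
  L (left (90° counter-clockwise)) -> North
  R (right (90° clockwise)) -> East
  L (left (90° counter-clockwise)) -> North
  U (U-turn (180°)) -> South
Final: South

Answer: Final heading: South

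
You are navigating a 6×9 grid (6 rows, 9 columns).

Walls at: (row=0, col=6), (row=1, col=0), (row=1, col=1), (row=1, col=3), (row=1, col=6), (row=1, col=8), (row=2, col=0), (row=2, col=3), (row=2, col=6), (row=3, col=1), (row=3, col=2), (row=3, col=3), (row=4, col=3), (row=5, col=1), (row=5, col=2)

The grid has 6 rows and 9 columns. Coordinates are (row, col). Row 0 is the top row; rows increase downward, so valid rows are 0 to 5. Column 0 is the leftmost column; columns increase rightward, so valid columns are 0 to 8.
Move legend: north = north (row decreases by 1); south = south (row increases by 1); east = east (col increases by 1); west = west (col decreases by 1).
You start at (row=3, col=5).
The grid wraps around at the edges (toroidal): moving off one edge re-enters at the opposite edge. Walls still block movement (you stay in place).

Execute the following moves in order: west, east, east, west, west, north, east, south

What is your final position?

Answer: Final position: (row=3, col=5)

Derivation:
Start: (row=3, col=5)
  west (west): (row=3, col=5) -> (row=3, col=4)
  east (east): (row=3, col=4) -> (row=3, col=5)
  east (east): (row=3, col=5) -> (row=3, col=6)
  west (west): (row=3, col=6) -> (row=3, col=5)
  west (west): (row=3, col=5) -> (row=3, col=4)
  north (north): (row=3, col=4) -> (row=2, col=4)
  east (east): (row=2, col=4) -> (row=2, col=5)
  south (south): (row=2, col=5) -> (row=3, col=5)
Final: (row=3, col=5)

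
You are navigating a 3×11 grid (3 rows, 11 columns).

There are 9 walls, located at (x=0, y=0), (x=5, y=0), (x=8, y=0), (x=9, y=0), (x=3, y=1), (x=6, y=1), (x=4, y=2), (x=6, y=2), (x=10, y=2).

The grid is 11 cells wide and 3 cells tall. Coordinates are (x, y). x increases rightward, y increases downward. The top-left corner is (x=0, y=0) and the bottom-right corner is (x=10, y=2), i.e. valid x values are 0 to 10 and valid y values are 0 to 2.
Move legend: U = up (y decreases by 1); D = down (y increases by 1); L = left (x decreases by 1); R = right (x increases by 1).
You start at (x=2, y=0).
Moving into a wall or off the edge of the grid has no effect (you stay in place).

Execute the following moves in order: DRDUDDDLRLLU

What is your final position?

Answer: Final position: (x=0, y=1)

Derivation:
Start: (x=2, y=0)
  D (down): (x=2, y=0) -> (x=2, y=1)
  R (right): blocked, stay at (x=2, y=1)
  D (down): (x=2, y=1) -> (x=2, y=2)
  U (up): (x=2, y=2) -> (x=2, y=1)
  D (down): (x=2, y=1) -> (x=2, y=2)
  D (down): blocked, stay at (x=2, y=2)
  D (down): blocked, stay at (x=2, y=2)
  L (left): (x=2, y=2) -> (x=1, y=2)
  R (right): (x=1, y=2) -> (x=2, y=2)
  L (left): (x=2, y=2) -> (x=1, y=2)
  L (left): (x=1, y=2) -> (x=0, y=2)
  U (up): (x=0, y=2) -> (x=0, y=1)
Final: (x=0, y=1)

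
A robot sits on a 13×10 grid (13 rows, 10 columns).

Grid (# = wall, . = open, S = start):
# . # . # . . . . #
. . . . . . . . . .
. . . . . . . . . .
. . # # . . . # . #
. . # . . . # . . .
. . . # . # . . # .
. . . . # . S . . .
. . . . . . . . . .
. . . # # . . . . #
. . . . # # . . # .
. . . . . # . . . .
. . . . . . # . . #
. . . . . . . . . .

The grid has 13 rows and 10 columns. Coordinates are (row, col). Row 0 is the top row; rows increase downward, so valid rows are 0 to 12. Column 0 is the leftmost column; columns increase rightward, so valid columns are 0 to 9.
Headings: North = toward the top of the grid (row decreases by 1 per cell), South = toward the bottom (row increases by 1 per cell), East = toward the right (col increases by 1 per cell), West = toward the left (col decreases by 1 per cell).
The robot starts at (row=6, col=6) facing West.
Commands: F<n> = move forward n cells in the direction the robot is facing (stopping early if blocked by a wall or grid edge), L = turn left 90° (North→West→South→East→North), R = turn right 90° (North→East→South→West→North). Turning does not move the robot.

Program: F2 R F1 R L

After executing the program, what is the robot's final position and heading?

Start: (row=6, col=6), facing West
  F2: move forward 1/2 (blocked), now at (row=6, col=5)
  R: turn right, now facing North
  F1: move forward 0/1 (blocked), now at (row=6, col=5)
  R: turn right, now facing East
  L: turn left, now facing North
Final: (row=6, col=5), facing North

Answer: Final position: (row=6, col=5), facing North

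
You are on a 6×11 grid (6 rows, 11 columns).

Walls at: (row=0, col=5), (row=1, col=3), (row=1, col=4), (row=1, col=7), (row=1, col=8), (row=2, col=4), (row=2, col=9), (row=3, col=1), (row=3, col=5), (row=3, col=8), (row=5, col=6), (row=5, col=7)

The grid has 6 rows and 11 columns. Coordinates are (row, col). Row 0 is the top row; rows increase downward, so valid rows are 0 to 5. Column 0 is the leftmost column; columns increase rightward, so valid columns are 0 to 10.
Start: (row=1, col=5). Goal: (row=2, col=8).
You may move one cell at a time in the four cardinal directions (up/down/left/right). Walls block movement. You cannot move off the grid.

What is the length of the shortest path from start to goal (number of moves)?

BFS from (row=1, col=5) until reaching (row=2, col=8):
  Distance 0: (row=1, col=5)
  Distance 1: (row=1, col=6), (row=2, col=5)
  Distance 2: (row=0, col=6), (row=2, col=6)
  Distance 3: (row=0, col=7), (row=2, col=7), (row=3, col=6)
  Distance 4: (row=0, col=8), (row=2, col=8), (row=3, col=7), (row=4, col=6)  <- goal reached here
One shortest path (4 moves): (row=1, col=5) -> (row=1, col=6) -> (row=2, col=6) -> (row=2, col=7) -> (row=2, col=8)

Answer: Shortest path length: 4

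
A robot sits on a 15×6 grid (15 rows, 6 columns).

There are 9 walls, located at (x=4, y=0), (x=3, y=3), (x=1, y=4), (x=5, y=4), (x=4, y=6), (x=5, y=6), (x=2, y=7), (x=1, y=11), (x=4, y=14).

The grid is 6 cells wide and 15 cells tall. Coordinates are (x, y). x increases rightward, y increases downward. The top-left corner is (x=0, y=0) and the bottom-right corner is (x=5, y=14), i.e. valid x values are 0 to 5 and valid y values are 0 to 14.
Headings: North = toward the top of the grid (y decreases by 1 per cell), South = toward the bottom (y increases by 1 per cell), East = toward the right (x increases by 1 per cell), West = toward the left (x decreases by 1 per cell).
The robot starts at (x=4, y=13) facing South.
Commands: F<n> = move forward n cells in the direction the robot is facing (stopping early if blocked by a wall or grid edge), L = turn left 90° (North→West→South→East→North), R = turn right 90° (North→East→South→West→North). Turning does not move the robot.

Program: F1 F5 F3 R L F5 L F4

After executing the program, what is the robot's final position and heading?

Answer: Final position: (x=5, y=13), facing East

Derivation:
Start: (x=4, y=13), facing South
  F1: move forward 0/1 (blocked), now at (x=4, y=13)
  F5: move forward 0/5 (blocked), now at (x=4, y=13)
  F3: move forward 0/3 (blocked), now at (x=4, y=13)
  R: turn right, now facing West
  L: turn left, now facing South
  F5: move forward 0/5 (blocked), now at (x=4, y=13)
  L: turn left, now facing East
  F4: move forward 1/4 (blocked), now at (x=5, y=13)
Final: (x=5, y=13), facing East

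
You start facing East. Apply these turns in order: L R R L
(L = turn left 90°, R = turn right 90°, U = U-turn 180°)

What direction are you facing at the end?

Start: East
  L (left (90° counter-clockwise)) -> North
  R (right (90° clockwise)) -> East
  R (right (90° clockwise)) -> South
  L (left (90° counter-clockwise)) -> East
Final: East

Answer: Final heading: East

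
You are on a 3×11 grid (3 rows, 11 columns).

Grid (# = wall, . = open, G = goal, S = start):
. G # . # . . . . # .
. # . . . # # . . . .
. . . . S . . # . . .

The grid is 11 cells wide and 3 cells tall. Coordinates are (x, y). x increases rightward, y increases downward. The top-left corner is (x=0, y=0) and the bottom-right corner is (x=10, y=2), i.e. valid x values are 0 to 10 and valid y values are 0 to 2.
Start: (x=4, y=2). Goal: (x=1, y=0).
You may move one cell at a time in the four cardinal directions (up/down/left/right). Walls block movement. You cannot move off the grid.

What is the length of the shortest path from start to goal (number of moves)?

BFS from (x=4, y=2) until reaching (x=1, y=0):
  Distance 0: (x=4, y=2)
  Distance 1: (x=4, y=1), (x=3, y=2), (x=5, y=2)
  Distance 2: (x=3, y=1), (x=2, y=2), (x=6, y=2)
  Distance 3: (x=3, y=0), (x=2, y=1), (x=1, y=2)
  Distance 4: (x=0, y=2)
  Distance 5: (x=0, y=1)
  Distance 6: (x=0, y=0)
  Distance 7: (x=1, y=0)  <- goal reached here
One shortest path (7 moves): (x=4, y=2) -> (x=3, y=2) -> (x=2, y=2) -> (x=1, y=2) -> (x=0, y=2) -> (x=0, y=1) -> (x=0, y=0) -> (x=1, y=0)

Answer: Shortest path length: 7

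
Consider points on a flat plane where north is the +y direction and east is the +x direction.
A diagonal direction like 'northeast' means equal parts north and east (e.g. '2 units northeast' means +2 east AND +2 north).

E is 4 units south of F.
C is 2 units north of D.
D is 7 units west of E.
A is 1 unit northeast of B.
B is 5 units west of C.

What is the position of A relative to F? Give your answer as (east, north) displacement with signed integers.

Place F at the origin (east=0, north=0).
  E is 4 units south of F: delta (east=+0, north=-4); E at (east=0, north=-4).
  D is 7 units west of E: delta (east=-7, north=+0); D at (east=-7, north=-4).
  C is 2 units north of D: delta (east=+0, north=+2); C at (east=-7, north=-2).
  B is 5 units west of C: delta (east=-5, north=+0); B at (east=-12, north=-2).
  A is 1 unit northeast of B: delta (east=+1, north=+1); A at (east=-11, north=-1).
Therefore A relative to F: (east=-11, north=-1).

Answer: A is at (east=-11, north=-1) relative to F.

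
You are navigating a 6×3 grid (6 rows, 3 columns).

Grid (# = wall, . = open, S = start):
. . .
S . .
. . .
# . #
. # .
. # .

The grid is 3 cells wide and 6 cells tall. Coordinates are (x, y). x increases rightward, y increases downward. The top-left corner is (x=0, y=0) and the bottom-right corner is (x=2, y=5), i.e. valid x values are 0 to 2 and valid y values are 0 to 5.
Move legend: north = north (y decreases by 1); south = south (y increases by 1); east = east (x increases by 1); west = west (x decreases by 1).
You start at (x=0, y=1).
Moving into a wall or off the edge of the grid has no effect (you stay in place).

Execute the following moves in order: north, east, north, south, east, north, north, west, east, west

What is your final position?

Start: (x=0, y=1)
  north (north): (x=0, y=1) -> (x=0, y=0)
  east (east): (x=0, y=0) -> (x=1, y=0)
  north (north): blocked, stay at (x=1, y=0)
  south (south): (x=1, y=0) -> (x=1, y=1)
  east (east): (x=1, y=1) -> (x=2, y=1)
  north (north): (x=2, y=1) -> (x=2, y=0)
  north (north): blocked, stay at (x=2, y=0)
  west (west): (x=2, y=0) -> (x=1, y=0)
  east (east): (x=1, y=0) -> (x=2, y=0)
  west (west): (x=2, y=0) -> (x=1, y=0)
Final: (x=1, y=0)

Answer: Final position: (x=1, y=0)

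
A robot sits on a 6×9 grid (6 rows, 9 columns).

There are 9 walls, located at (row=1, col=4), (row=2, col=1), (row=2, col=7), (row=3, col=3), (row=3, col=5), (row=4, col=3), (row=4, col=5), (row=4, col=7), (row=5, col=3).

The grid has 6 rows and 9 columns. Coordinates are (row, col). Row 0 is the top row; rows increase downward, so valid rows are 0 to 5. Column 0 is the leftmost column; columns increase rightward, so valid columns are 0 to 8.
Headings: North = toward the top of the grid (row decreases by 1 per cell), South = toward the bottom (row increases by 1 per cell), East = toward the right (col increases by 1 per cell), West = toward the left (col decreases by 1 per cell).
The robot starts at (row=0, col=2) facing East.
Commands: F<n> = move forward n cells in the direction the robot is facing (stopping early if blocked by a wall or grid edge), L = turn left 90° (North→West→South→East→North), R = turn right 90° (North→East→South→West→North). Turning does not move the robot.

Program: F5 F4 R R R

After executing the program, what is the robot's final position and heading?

Answer: Final position: (row=0, col=8), facing North

Derivation:
Start: (row=0, col=2), facing East
  F5: move forward 5, now at (row=0, col=7)
  F4: move forward 1/4 (blocked), now at (row=0, col=8)
  R: turn right, now facing South
  R: turn right, now facing West
  R: turn right, now facing North
Final: (row=0, col=8), facing North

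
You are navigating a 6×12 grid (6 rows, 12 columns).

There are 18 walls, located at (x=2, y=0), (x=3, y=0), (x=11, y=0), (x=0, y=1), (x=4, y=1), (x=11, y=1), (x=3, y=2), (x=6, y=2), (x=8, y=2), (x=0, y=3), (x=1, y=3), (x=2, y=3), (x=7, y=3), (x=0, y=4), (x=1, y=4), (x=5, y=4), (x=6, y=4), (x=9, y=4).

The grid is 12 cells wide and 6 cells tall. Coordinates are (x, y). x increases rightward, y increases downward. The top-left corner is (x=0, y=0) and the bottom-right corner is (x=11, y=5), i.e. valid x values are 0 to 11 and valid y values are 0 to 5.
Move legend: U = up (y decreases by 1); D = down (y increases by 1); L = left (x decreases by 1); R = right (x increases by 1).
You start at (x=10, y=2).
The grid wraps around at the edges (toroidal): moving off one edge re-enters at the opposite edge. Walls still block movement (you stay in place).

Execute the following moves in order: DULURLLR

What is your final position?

Start: (x=10, y=2)
  D (down): (x=10, y=2) -> (x=10, y=3)
  U (up): (x=10, y=3) -> (x=10, y=2)
  L (left): (x=10, y=2) -> (x=9, y=2)
  U (up): (x=9, y=2) -> (x=9, y=1)
  R (right): (x=9, y=1) -> (x=10, y=1)
  L (left): (x=10, y=1) -> (x=9, y=1)
  L (left): (x=9, y=1) -> (x=8, y=1)
  R (right): (x=8, y=1) -> (x=9, y=1)
Final: (x=9, y=1)

Answer: Final position: (x=9, y=1)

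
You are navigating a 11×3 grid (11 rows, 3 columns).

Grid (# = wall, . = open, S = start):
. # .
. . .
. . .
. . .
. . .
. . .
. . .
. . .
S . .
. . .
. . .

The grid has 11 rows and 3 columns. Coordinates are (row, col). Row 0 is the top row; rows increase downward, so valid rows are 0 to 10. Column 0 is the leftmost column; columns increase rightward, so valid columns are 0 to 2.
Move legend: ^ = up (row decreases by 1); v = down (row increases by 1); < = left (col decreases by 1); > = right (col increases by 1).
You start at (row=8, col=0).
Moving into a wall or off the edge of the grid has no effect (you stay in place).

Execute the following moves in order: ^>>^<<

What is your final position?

Answer: Final position: (row=6, col=0)

Derivation:
Start: (row=8, col=0)
  ^ (up): (row=8, col=0) -> (row=7, col=0)
  > (right): (row=7, col=0) -> (row=7, col=1)
  > (right): (row=7, col=1) -> (row=7, col=2)
  ^ (up): (row=7, col=2) -> (row=6, col=2)
  < (left): (row=6, col=2) -> (row=6, col=1)
  < (left): (row=6, col=1) -> (row=6, col=0)
Final: (row=6, col=0)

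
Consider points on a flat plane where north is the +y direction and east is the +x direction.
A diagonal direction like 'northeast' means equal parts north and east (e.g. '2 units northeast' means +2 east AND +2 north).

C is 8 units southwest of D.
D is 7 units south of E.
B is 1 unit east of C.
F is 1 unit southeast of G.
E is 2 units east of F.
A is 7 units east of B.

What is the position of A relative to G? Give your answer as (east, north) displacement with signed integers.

Answer: A is at (east=3, north=-16) relative to G.

Derivation:
Place G at the origin (east=0, north=0).
  F is 1 unit southeast of G: delta (east=+1, north=-1); F at (east=1, north=-1).
  E is 2 units east of F: delta (east=+2, north=+0); E at (east=3, north=-1).
  D is 7 units south of E: delta (east=+0, north=-7); D at (east=3, north=-8).
  C is 8 units southwest of D: delta (east=-8, north=-8); C at (east=-5, north=-16).
  B is 1 unit east of C: delta (east=+1, north=+0); B at (east=-4, north=-16).
  A is 7 units east of B: delta (east=+7, north=+0); A at (east=3, north=-16).
Therefore A relative to G: (east=3, north=-16).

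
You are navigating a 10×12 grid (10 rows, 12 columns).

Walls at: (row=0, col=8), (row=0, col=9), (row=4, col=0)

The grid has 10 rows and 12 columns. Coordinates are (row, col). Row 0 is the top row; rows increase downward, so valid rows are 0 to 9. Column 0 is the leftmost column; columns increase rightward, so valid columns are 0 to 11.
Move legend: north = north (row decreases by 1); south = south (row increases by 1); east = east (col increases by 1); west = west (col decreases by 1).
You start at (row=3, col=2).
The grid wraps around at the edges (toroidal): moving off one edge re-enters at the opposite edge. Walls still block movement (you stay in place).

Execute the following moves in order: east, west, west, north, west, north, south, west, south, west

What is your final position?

Answer: Final position: (row=3, col=10)

Derivation:
Start: (row=3, col=2)
  east (east): (row=3, col=2) -> (row=3, col=3)
  west (west): (row=3, col=3) -> (row=3, col=2)
  west (west): (row=3, col=2) -> (row=3, col=1)
  north (north): (row=3, col=1) -> (row=2, col=1)
  west (west): (row=2, col=1) -> (row=2, col=0)
  north (north): (row=2, col=0) -> (row=1, col=0)
  south (south): (row=1, col=0) -> (row=2, col=0)
  west (west): (row=2, col=0) -> (row=2, col=11)
  south (south): (row=2, col=11) -> (row=3, col=11)
  west (west): (row=3, col=11) -> (row=3, col=10)
Final: (row=3, col=10)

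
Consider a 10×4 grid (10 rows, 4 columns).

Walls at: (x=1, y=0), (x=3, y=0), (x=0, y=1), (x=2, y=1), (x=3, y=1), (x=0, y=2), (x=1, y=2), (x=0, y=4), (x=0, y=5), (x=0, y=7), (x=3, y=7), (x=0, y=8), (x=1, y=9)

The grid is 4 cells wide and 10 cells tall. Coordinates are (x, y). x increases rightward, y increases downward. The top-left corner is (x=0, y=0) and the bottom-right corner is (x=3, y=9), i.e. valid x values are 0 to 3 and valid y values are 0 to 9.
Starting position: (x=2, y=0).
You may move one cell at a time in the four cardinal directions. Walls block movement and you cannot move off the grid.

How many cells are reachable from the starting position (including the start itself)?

BFS flood-fill from (x=2, y=0):
  Distance 0: (x=2, y=0)
Total reachable: 1 (grid has 27 open cells total)

Answer: Reachable cells: 1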